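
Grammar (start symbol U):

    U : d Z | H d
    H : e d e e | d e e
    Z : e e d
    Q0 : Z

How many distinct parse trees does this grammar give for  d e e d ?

2

Parse trees for d e e d:
  [U d [Z e e d]]
  [U [H d e e] d]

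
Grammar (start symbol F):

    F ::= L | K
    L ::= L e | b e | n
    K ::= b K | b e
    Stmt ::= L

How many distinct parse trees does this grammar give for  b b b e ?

1

Parse trees for b b b e:
  [F [K b [K b [K b e]]]]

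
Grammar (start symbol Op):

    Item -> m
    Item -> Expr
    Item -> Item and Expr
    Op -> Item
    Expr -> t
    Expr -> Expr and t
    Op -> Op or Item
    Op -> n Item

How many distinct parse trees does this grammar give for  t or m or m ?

1

Parse trees for t or m or m:
  [Op [Op [Op [Item [Expr t]]] or [Item m]] or [Item m]]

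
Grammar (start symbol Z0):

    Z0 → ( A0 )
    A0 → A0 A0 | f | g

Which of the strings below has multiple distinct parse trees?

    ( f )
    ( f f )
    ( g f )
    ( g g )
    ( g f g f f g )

( g f g f f g )

( f ): 1 tree
( f f ): 1 tree
( g f ): 1 tree
( g g ): 1 tree
( g f g f f g ): 42 trees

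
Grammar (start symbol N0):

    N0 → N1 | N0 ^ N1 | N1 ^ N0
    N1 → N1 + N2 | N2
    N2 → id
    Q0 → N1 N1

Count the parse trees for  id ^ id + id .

Parse trees for id ^ id + id:
  [N0 [N0 [N1 [N2 id]]] ^ [N1 [N1 [N2 id]] + [N2 id]]]
  [N0 [N1 [N2 id]] ^ [N0 [N1 [N1 [N2 id]] + [N2 id]]]]

2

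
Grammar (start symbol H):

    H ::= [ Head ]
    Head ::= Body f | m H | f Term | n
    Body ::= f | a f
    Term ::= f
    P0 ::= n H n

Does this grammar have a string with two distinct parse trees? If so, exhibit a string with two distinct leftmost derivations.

Witness: [ f f ]

Derivation 1: H ⇒ [ Head ] ⇒ [ Body f ] ⇒ [ f f ]
Derivation 2: H ⇒ [ Head ] ⇒ [ f Term ] ⇒ [ f f ]

Two distinct leftmost derivations for the same string.

Ambiguous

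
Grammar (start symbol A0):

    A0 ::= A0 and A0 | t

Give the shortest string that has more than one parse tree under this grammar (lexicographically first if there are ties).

t and t and t

length 1: no string has ≥2 trees
length 3: no string has ≥2 trees
length 5: t and t and t has 2 parse trees

Two derivations of t and t and t:
  A0 ⇒ A0 and A0 ⇒ A0 and A0 and A0 ⇒ t and A0 and A0 ⇒ t and t and A0 ⇒ t and t and t
  A0 ⇒ A0 and A0 ⇒ t and A0 ⇒ t and A0 and A0 ⇒ t and t and A0 ⇒ t and t and t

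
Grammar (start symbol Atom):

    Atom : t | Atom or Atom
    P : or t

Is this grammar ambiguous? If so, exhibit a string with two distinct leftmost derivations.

Witness: t or t or t

Derivation 1: Atom ⇒ Atom or Atom ⇒ t or Atom ⇒ t or Atom or Atom ⇒ t or t or Atom ⇒ t or t or t
Derivation 2: Atom ⇒ Atom or Atom ⇒ Atom or Atom or Atom ⇒ t or Atom or Atom ⇒ t or t or Atom ⇒ t or t or t

Two distinct leftmost derivations for the same string.

Ambiguous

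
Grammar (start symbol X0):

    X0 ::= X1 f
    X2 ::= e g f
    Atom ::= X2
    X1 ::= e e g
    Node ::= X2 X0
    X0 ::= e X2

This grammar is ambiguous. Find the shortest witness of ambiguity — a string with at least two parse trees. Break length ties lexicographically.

e e g f

length 4: e e g f has 2 parse trees

Two derivations of e e g f:
  X0 ⇒ X1 f ⇒ e e g f
  X0 ⇒ e X2 ⇒ e e g f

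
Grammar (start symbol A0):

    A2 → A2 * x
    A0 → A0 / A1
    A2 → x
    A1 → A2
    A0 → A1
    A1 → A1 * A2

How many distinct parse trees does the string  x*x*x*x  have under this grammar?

8

Parse trees for x*x*x*x:
  [A0 [A1 [A2 [A2 [A2 [A2 x] * x] * x] * x]]]
  [A0 [A1 [A1 [A2 x]] * [A2 [A2 [A2 x] * x] * x]]]
  [A0 [A1 [A1 [A2 [A2 x] * x]] * [A2 [A2 x] * x]]]
  [A0 [A1 [A1 [A1 [A2 x]] * [A2 x]] * [A2 [A2 x] * x]]]
  [A0 [A1 [A1 [A2 [A2 [A2 x] * x] * x]] * [A2 x]]]
  [A0 [A1 [A1 [A1 [A2 x]] * [A2 [A2 x] * x]] * [A2 x]]]
  [A0 [A1 [A1 [A1 [A2 [A2 x] * x]] * [A2 x]] * [A2 x]]]
  [A0 [A1 [A1 [A1 [A1 [A2 x]] * [A2 x]] * [A2 x]] * [A2 x]]]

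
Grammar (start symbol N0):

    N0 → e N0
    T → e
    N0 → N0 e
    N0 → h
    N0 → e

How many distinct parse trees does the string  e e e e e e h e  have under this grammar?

7

Parse trees for e e e e e e h e:
  [N0 e [N0 e [N0 e [N0 e [N0 e [N0 e [N0 [N0 h] e]]]]]]]
  [N0 e [N0 e [N0 e [N0 e [N0 e [N0 [N0 e [N0 h]] e]]]]]]
  [N0 e [N0 e [N0 e [N0 e [N0 [N0 e [N0 e [N0 h]]] e]]]]]
  [N0 e [N0 e [N0 e [N0 [N0 e [N0 e [N0 e [N0 h]]]] e]]]]
  [N0 e [N0 e [N0 [N0 e [N0 e [N0 e [N0 e [N0 h]]]]] e]]]
  [N0 e [N0 [N0 e [N0 e [N0 e [N0 e [N0 e [N0 h]]]]]] e]]
  [N0 [N0 e [N0 e [N0 e [N0 e [N0 e [N0 e [N0 h]]]]]]] e]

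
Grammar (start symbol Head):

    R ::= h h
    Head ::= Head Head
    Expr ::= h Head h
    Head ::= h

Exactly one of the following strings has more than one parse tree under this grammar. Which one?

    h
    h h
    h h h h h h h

h h h h h h h

h: 1 tree
h h: 1 tree
h h h h h h h: 132 trees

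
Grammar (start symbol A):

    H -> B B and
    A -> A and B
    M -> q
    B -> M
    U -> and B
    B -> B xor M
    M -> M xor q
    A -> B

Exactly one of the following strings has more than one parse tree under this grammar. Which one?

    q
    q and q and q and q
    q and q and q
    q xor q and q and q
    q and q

q: 1 tree
q and q and q and q: 1 tree
q and q and q: 1 tree
q xor q and q and q: 2 trees
q and q: 1 tree

q xor q and q and q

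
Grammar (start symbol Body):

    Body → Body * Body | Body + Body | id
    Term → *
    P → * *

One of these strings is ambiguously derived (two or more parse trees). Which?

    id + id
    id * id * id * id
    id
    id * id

id + id: 1 tree
id * id * id * id: 5 trees
id: 1 tree
id * id: 1 tree

id * id * id * id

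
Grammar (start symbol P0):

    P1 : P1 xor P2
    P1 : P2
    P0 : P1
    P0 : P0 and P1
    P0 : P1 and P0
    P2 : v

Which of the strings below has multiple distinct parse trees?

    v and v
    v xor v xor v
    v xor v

v and v: 2 trees
v xor v xor v: 1 tree
v xor v: 1 tree

v and v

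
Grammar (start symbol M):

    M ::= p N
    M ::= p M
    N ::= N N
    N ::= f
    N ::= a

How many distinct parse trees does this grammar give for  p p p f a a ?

Parse trees for p p p f a a:
  [M p [M p [M p [N [N f] [N [N a] [N a]]]]]]
  [M p [M p [M p [N [N [N f] [N a]] [N a]]]]]

2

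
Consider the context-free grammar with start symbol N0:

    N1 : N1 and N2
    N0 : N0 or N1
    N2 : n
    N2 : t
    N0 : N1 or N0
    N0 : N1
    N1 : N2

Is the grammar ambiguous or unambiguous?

Witness: n or n

Derivation 1: N0 ⇒ N0 or N1 ⇒ N1 or N1 ⇒ N2 or N1 ⇒ n or N1 ⇒ n or N2 ⇒ n or n
Derivation 2: N0 ⇒ N1 or N0 ⇒ N2 or N0 ⇒ n or N0 ⇒ n or N1 ⇒ n or N2 ⇒ n or n

Two distinct leftmost derivations for the same string.

Ambiguous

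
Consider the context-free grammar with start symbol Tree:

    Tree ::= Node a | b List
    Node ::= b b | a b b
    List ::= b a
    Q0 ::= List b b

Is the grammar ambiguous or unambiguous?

Witness: b b a

Derivation 1: Tree ⇒ Node a ⇒ b b a
Derivation 2: Tree ⇒ b List ⇒ b b a

Two distinct leftmost derivations for the same string.

Ambiguous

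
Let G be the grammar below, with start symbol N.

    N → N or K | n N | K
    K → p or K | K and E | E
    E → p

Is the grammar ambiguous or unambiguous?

Witness: p or p

Derivation 1: N ⇒ N or K ⇒ K or K ⇒ E or K ⇒ p or K ⇒ p or E ⇒ p or p
Derivation 2: N ⇒ K ⇒ p or K ⇒ p or E ⇒ p or p

Two distinct leftmost derivations for the same string.

Ambiguous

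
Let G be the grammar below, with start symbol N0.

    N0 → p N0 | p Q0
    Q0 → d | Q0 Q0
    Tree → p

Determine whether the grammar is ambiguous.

Witness: p d d d

Derivation 1: N0 ⇒ p Q0 ⇒ p Q0 Q0 ⇒ p d Q0 ⇒ p d Q0 Q0 ⇒ p d d Q0 ⇒ p d d d
Derivation 2: N0 ⇒ p Q0 ⇒ p Q0 Q0 ⇒ p Q0 Q0 Q0 ⇒ p d Q0 Q0 ⇒ p d d Q0 ⇒ p d d d

Two distinct leftmost derivations for the same string.

Ambiguous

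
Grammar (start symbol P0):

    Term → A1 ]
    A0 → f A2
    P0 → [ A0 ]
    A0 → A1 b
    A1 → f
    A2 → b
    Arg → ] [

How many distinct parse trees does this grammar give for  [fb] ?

2

Parse trees for [fb]:
  [P0 [ [A0 f [A2 b]] ]]
  [P0 [ [A0 [A1 f] b] ]]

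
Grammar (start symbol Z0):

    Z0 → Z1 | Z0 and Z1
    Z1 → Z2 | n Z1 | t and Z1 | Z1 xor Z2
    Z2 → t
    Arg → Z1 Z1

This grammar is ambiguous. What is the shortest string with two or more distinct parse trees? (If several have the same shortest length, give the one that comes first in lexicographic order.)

length 1: no string has ≥2 trees
length 2: no string has ≥2 trees
length 3: t and t has 2 parse trees

Two derivations of t and t:
  Z0 ⇒ Z1 ⇒ t and Z1 ⇒ t and Z2 ⇒ t and t
  Z0 ⇒ Z0 and Z1 ⇒ Z1 and Z1 ⇒ Z2 and Z1 ⇒ t and Z1 ⇒ t and Z2 ⇒ t and t

t and t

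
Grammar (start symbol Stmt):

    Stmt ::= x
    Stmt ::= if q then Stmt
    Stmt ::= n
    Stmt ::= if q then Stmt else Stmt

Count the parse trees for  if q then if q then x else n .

2

Parse trees for if q then if q then x else n:
  [Stmt if q then [Stmt if q then [Stmt x] else [Stmt n]]]
  [Stmt if q then [Stmt if q then [Stmt x]] else [Stmt n]]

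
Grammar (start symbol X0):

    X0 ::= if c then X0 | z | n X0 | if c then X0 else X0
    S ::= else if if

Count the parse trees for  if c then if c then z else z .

Parse trees for if c then if c then z else z:
  [X0 if c then [X0 if c then [X0 z] else [X0 z]]]
  [X0 if c then [X0 if c then [X0 z]] else [X0 z]]

2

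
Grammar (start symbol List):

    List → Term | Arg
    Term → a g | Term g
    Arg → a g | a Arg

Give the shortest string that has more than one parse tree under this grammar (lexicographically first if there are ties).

a g

length 2: a g has 2 parse trees

Two derivations of a g:
  List ⇒ Term ⇒ a g
  List ⇒ Arg ⇒ a g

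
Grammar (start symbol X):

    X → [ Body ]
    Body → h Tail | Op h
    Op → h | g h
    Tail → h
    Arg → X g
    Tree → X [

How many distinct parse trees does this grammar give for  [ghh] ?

1

Parse trees for [ghh]:
  [X [ [Body [Op g h] h] ]]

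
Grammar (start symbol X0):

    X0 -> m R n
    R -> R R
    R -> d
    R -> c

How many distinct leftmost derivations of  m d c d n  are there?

Parse trees for m d c d n:
  [X0 m [R [R d] [R [R c] [R d]]] n]
  [X0 m [R [R [R d] [R c]] [R d]] n]

2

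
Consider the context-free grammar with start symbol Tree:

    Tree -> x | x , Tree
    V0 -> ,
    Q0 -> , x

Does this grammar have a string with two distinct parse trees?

Unambiguous

(V0, Q0 are unreachable from Tree, so their rules don't affect L(Tree).) Right-recursive list with a separator: after each atom, whether the separator follows determines the rule. One parse per string.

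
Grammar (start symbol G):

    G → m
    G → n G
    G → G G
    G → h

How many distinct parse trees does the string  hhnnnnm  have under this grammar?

2

Parse trees for hhnnnnm:
  [G [G h] [G [G h] [G n [G n [G n [G n [G m]]]]]]]
  [G [G [G h] [G h]] [G n [G n [G n [G n [G m]]]]]]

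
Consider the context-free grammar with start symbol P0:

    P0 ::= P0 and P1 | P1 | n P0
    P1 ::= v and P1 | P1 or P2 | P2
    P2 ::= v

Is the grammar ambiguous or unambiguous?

Witness: v and v

Derivation 1: P0 ⇒ P0 and P1 ⇒ P1 and P1 ⇒ P2 and P1 ⇒ v and P1 ⇒ v and P2 ⇒ v and v
Derivation 2: P0 ⇒ P1 ⇒ v and P1 ⇒ v and P2 ⇒ v and v

Two distinct leftmost derivations for the same string.

Ambiguous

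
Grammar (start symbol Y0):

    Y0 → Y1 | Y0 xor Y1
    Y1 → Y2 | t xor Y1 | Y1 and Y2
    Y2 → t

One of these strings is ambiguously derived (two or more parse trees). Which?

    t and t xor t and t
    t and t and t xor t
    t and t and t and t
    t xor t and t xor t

t and t xor t and t: 1 tree
t and t and t xor t: 1 tree
t and t and t and t: 1 tree
t xor t and t xor t: 3 trees

t xor t and t xor t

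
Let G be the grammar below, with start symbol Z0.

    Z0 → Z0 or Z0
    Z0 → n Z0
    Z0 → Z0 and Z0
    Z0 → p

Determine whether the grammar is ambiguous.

Witness: n p and p

Derivation 1: Z0 ⇒ n Z0 ⇒ n Z0 and Z0 ⇒ n p and Z0 ⇒ n p and p
Derivation 2: Z0 ⇒ Z0 and Z0 ⇒ n Z0 and Z0 ⇒ n p and Z0 ⇒ n p and p

Two distinct leftmost derivations for the same string.

Ambiguous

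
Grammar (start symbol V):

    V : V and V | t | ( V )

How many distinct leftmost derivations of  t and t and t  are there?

Parse trees for t and t and t:
  [V [V t] and [V [V t] and [V t]]]
  [V [V [V t] and [V t]] and [V t]]

2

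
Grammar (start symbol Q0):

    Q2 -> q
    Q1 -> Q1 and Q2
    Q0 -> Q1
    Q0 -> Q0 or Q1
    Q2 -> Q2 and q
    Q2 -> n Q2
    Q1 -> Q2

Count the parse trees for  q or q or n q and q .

3

Parse trees for q or q or n q and q:
  [Q0 [Q0 [Q0 [Q1 [Q2 q]]] or [Q1 [Q2 q]]] or [Q1 [Q1 [Q2 n [Q2 q]]] and [Q2 q]]]
  [Q0 [Q0 [Q0 [Q1 [Q2 q]]] or [Q1 [Q2 q]]] or [Q1 [Q2 [Q2 n [Q2 q]] and q]]]
  [Q0 [Q0 [Q0 [Q1 [Q2 q]]] or [Q1 [Q2 q]]] or [Q1 [Q2 n [Q2 [Q2 q] and q]]]]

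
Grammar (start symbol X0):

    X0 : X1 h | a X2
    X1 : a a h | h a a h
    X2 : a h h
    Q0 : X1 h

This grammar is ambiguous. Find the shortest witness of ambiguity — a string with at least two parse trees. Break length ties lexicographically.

a a h h

length 4: a a h h has 2 parse trees

Two derivations of a a h h:
  X0 ⇒ X1 h ⇒ a a h h
  X0 ⇒ a X2 ⇒ a a h h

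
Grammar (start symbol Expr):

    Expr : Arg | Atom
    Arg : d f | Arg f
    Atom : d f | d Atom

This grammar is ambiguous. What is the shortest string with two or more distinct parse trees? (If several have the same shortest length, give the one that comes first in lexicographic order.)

d f

length 2: d f has 2 parse trees

Two derivations of d f:
  Expr ⇒ Arg ⇒ d f
  Expr ⇒ Atom ⇒ d f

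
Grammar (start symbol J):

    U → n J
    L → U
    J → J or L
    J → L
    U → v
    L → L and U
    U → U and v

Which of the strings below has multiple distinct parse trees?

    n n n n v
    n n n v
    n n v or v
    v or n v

n n v or v

n n n n v: 1 tree
n n n v: 1 tree
n n v or v: 3 trees
v or n v: 1 tree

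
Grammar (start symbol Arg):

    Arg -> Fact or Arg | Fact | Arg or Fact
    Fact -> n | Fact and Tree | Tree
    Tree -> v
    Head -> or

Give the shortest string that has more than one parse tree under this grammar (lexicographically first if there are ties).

length 1: no string has ≥2 trees
length 3: n or n has 2 parse trees

Two derivations of n or n:
  Arg ⇒ Fact or Arg ⇒ n or Arg ⇒ n or Fact ⇒ n or n
  Arg ⇒ Arg or Fact ⇒ Fact or Fact ⇒ n or Fact ⇒ n or n

n or n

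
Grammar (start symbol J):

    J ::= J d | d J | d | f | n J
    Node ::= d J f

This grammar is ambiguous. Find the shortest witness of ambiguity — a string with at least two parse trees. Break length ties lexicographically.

length 1: no string has ≥2 trees
length 2: d d has 2 parse trees

Two derivations of d d:
  J ⇒ J d ⇒ d d
  J ⇒ d J ⇒ d d

d d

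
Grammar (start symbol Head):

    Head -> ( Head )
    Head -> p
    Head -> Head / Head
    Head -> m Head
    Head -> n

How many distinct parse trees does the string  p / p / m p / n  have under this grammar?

Parse trees for p / p / m p / n:
  [Head [Head p] / [Head [Head p] / [Head [Head m [Head p]] / [Head n]]]]
  [Head [Head p] / [Head [Head p] / [Head m [Head [Head p] / [Head n]]]]]
  [Head [Head p] / [Head [Head [Head p] / [Head m [Head p]]] / [Head n]]]
  [Head [Head [Head p] / [Head p]] / [Head [Head m [Head p]] / [Head n]]]
  [Head [Head [Head p] / [Head p]] / [Head m [Head [Head p] / [Head n]]]]
  [Head [Head [Head p] / [Head [Head p] / [Head m [Head p]]]] / [Head n]]
  [Head [Head [Head [Head p] / [Head p]] / [Head m [Head p]]] / [Head n]]

7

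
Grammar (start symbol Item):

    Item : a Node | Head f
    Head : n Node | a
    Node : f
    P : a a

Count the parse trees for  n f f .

Parse trees for n f f:
  [Item [Head n [Node f]] f]

1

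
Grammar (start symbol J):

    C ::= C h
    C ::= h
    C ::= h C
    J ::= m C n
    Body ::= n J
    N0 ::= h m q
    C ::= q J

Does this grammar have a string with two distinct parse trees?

Ambiguous

Witness: m h h n

Derivation 1: J ⇒ m C n ⇒ m C h n ⇒ m h h n
Derivation 2: J ⇒ m C n ⇒ m h C n ⇒ m h h n

Two distinct leftmost derivations for the same string.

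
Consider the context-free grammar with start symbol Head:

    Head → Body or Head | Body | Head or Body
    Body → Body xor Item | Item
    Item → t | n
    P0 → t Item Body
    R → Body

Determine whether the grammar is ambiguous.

Witness: n or n

Derivation 1: Head ⇒ Body or Head ⇒ Item or Head ⇒ n or Head ⇒ n or Body ⇒ n or Item ⇒ n or n
Derivation 2: Head ⇒ Head or Body ⇒ Body or Body ⇒ Item or Body ⇒ n or Body ⇒ n or Item ⇒ n or n

Two distinct leftmost derivations for the same string.

Ambiguous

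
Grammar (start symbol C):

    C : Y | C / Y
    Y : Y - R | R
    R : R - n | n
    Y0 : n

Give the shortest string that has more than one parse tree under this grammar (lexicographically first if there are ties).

length 1: no string has ≥2 trees
length 3: n - n has 2 parse trees

Two derivations of n - n:
  C ⇒ Y ⇒ Y - R ⇒ R - R ⇒ n - R ⇒ n - n
  C ⇒ Y ⇒ R ⇒ R - n ⇒ n - n

n - n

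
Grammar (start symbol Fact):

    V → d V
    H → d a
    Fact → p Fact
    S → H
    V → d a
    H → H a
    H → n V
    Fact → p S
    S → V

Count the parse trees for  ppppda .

2

Parse trees for ppppda:
  [Fact p [Fact p [Fact p [Fact p [S [H d a]]]]]]
  [Fact p [Fact p [Fact p [Fact p [S [V d a]]]]]]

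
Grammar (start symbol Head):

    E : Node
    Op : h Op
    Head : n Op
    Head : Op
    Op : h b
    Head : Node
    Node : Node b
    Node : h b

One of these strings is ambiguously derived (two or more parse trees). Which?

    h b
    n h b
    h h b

h b: 2 trees
n h b: 1 tree
h h b: 1 tree

h b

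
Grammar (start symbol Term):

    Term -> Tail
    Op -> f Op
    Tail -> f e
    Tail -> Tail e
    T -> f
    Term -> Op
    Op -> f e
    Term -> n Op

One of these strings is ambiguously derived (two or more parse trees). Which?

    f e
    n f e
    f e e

f e: 2 trees
n f e: 1 tree
f e e: 1 tree

f e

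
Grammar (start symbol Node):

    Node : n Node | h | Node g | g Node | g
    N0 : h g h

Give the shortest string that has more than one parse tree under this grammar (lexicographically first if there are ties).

length 1: no string has ≥2 trees
length 2: g g has 2 parse trees

Two derivations of g g:
  Node ⇒ Node g ⇒ g g
  Node ⇒ g Node ⇒ g g

g g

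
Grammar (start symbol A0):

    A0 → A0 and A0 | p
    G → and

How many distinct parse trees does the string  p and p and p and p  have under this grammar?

Parse trees for p and p and p and p:
  [A0 [A0 p] and [A0 [A0 p] and [A0 [A0 p] and [A0 p]]]]
  [A0 [A0 p] and [A0 [A0 [A0 p] and [A0 p]] and [A0 p]]]
  [A0 [A0 [A0 p] and [A0 p]] and [A0 [A0 p] and [A0 p]]]
  [A0 [A0 [A0 p] and [A0 [A0 p] and [A0 p]]] and [A0 p]]
  [A0 [A0 [A0 [A0 p] and [A0 p]] and [A0 p]] and [A0 p]]

5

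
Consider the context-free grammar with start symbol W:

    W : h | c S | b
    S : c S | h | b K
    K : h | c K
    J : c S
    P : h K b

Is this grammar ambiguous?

Only W, S, K are reachable from W; ignoring the rest: Restricted to the reachable nonterminals, every rule has the form A → t or A → t B, and no two rules for the same A share a first terminal. The grammar encodes a DFA — one run per string.

Unambiguous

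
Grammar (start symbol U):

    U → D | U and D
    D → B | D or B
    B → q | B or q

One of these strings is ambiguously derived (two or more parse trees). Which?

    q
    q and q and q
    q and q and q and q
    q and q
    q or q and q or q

q or q and q or q

q: 1 tree
q and q and q: 1 tree
q and q and q and q: 1 tree
q and q: 1 tree
q or q and q or q: 4 trees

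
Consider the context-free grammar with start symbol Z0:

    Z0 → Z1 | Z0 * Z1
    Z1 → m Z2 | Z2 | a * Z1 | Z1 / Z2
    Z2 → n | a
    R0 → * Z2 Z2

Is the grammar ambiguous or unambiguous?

Ambiguous

Witness: a * a

Derivation 1: Z0 ⇒ Z1 ⇒ a * Z1 ⇒ a * Z2 ⇒ a * a
Derivation 2: Z0 ⇒ Z0 * Z1 ⇒ Z1 * Z1 ⇒ Z2 * Z1 ⇒ a * Z1 ⇒ a * Z2 ⇒ a * a

Two distinct leftmost derivations for the same string.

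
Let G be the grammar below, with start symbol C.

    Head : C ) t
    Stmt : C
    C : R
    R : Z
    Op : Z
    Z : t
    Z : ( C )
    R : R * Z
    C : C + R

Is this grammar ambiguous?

Unambiguous

(Op, Head, Stmt are unreachable from C, so their rules don't affect L(C).) C → C + R | R  ;  R → R * Z | Z  — a left-associative chain with Z at the bottom. Each string factors uniquely by precedence.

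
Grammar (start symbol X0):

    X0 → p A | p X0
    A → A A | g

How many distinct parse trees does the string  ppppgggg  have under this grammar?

Parse trees for ppppgggg:
  [X0 p [X0 p [X0 p [X0 p [A [A g] [A [A g] [A [A g] [A g]]]]]]]]
  [X0 p [X0 p [X0 p [X0 p [A [A g] [A [A [A g] [A g]] [A g]]]]]]]
  [X0 p [X0 p [X0 p [X0 p [A [A [A g] [A g]] [A [A g] [A g]]]]]]]
  [X0 p [X0 p [X0 p [X0 p [A [A [A g] [A [A g] [A g]]] [A g]]]]]]
  [X0 p [X0 p [X0 p [X0 p [A [A [A [A g] [A g]] [A g]] [A g]]]]]]

5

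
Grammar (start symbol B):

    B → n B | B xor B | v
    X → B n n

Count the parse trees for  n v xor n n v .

Parse trees for n v xor n n v:
  [B n [B [B v] xor [B n [B n [B v]]]]]
  [B [B n [B v]] xor [B n [B n [B v]]]]

2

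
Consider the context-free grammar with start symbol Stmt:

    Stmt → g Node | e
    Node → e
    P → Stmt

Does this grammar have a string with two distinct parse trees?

Unambiguous

(P is unreachable from Stmt, so its rules don't affect L(Stmt).) The reachable rules are right-linear with at most one rule per (nonterminal, next-terminal) pair. Each input token forces the next rule, so parsing is deterministic.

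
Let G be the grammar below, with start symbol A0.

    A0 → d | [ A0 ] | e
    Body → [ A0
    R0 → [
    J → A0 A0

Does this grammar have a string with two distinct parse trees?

Only A0 is reachable from A0; ignoring the rest: L(A0) is { openⁿ atom closeⁿ : n ≥ 0 }. The bracket depth fixes n, and the derivation is forced at every step.

Unambiguous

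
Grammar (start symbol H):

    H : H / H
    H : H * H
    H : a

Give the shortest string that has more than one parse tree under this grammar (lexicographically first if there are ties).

a * a * a

length 1: no string has ≥2 trees
length 3: no string has ≥2 trees
length 5: a * a * a has 2 parse trees

Two derivations of a * a * a:
  H ⇒ H * H ⇒ H * H * H ⇒ a * H * H ⇒ a * a * H ⇒ a * a * a
  H ⇒ H * H ⇒ a * H ⇒ a * H * H ⇒ a * a * H ⇒ a * a * a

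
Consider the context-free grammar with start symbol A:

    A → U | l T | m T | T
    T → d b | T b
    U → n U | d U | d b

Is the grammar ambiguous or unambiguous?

Ambiguous

Witness: d b

Derivation 1: A ⇒ U ⇒ d b
Derivation 2: A ⇒ T ⇒ d b

Two distinct leftmost derivations for the same string.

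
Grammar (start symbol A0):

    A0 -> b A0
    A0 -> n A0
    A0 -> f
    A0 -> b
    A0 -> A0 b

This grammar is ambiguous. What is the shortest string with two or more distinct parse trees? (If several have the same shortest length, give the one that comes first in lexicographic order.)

b b

length 1: no string has ≥2 trees
length 2: b b has 2 parse trees

Two derivations of b b:
  A0 ⇒ b A0 ⇒ b b
  A0 ⇒ A0 b ⇒ b b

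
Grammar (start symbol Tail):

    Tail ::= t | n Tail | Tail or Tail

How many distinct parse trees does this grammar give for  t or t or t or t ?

5

Parse trees for t or t or t or t:
  [Tail [Tail t] or [Tail [Tail t] or [Tail [Tail t] or [Tail t]]]]
  [Tail [Tail t] or [Tail [Tail [Tail t] or [Tail t]] or [Tail t]]]
  [Tail [Tail [Tail t] or [Tail t]] or [Tail [Tail t] or [Tail t]]]
  [Tail [Tail [Tail t] or [Tail [Tail t] or [Tail t]]] or [Tail t]]
  [Tail [Tail [Tail [Tail t] or [Tail t]] or [Tail t]] or [Tail t]]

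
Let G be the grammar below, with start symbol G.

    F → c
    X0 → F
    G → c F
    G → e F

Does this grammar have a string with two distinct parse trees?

Unambiguous

Only G, F are reachable from G; ignoring the rest: Each reachable nonterminal has at most one production per leading terminal, and all productions are right-linear; the derivation is determined token-by-token.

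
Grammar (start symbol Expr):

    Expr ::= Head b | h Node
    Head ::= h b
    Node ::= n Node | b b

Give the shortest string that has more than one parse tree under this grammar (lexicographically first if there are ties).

length 3: h b b has 2 parse trees

Two derivations of h b b:
  Expr ⇒ Head b ⇒ h b b
  Expr ⇒ h Node ⇒ h b b

h b b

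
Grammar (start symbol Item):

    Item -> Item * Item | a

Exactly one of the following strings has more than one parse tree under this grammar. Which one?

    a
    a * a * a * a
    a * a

a * a * a * a

a: 1 tree
a * a * a * a: 5 trees
a * a: 1 tree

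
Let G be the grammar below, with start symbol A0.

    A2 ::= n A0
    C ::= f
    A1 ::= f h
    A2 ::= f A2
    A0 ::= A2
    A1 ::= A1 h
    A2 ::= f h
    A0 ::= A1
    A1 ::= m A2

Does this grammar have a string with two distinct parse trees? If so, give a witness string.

Ambiguous

Witness: f h

Derivation 1: A0 ⇒ A2 ⇒ f h
Derivation 2: A0 ⇒ A1 ⇒ f h

Two distinct leftmost derivations for the same string.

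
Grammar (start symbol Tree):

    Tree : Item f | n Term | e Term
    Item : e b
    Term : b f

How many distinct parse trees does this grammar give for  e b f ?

Parse trees for e b f:
  [Tree [Item e b] f]
  [Tree e [Term b f]]

2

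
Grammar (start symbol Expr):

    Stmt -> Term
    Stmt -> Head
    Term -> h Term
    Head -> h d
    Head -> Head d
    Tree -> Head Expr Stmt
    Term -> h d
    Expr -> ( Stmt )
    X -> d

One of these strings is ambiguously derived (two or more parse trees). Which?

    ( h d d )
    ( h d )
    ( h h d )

( h d d ): 1 tree
( h d ): 2 trees
( h h d ): 1 tree

( h d )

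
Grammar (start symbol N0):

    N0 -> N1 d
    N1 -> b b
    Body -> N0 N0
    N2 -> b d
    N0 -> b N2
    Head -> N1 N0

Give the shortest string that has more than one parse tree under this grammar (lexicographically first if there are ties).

length 3: b b d has 2 parse trees

Two derivations of b b d:
  N0 ⇒ N1 d ⇒ b b d
  N0 ⇒ b N2 ⇒ b b d

b b d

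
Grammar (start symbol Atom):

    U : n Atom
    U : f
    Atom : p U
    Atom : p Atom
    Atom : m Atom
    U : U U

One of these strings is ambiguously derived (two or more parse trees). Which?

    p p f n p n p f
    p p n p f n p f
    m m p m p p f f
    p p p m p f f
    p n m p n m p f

p p f n p n p f: 1 tree
p p n p f n p f: 2 trees
m m p m p p f f: 1 tree
p p p m p f f: 1 tree
p n m p n m p f: 1 tree

p p n p f n p f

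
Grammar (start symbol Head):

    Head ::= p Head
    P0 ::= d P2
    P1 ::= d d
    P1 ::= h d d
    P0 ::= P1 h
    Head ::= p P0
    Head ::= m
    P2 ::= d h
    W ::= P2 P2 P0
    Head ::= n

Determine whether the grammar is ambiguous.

Ambiguous

Witness: p d d h

Derivation 1: Head ⇒ p P0 ⇒ p d P2 ⇒ p d d h
Derivation 2: Head ⇒ p P0 ⇒ p P1 h ⇒ p d d h

Two distinct leftmost derivations for the same string.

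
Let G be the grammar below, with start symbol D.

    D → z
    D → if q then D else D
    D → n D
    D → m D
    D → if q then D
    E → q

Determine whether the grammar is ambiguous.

Witness: if q then if q then z else z

Derivation 1: D ⇒ if q then D else D ⇒ if q then if q then D else D ⇒ if q then if q then z else D ⇒ if q then if q then z else z
Derivation 2: D ⇒ if q then D ⇒ if q then if q then D else D ⇒ if q then if q then z else D ⇒ if q then if q then z else z

Two distinct leftmost derivations for the same string.

Ambiguous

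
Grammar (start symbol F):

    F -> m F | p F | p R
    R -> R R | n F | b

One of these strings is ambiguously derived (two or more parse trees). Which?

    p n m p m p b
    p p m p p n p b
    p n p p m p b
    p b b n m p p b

p n m p m p b: 1 tree
p p m p p n p b: 1 tree
p n p p m p b: 1 tree
p b b n m p p b: 2 trees

p b b n m p p b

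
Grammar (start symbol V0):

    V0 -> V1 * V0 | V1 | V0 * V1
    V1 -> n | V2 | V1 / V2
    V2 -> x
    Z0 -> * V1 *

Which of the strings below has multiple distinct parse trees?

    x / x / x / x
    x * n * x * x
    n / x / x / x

x * n * x * x

x / x / x / x: 1 tree
x * n * x * x: 8 trees
n / x / x / x: 1 tree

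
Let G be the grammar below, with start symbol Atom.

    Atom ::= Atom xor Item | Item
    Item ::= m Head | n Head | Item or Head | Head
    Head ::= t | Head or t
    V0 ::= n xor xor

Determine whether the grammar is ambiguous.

Witness: t or t

Derivation 1: Atom ⇒ Item ⇒ Item or Head ⇒ Head or Head ⇒ t or Head ⇒ t or t
Derivation 2: Atom ⇒ Item ⇒ Head ⇒ Head or t ⇒ t or t

Two distinct leftmost derivations for the same string.

Ambiguous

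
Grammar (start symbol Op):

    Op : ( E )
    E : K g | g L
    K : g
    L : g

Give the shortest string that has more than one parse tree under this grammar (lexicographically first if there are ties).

( g g )

length 4: ( g g ) has 2 parse trees

Two derivations of ( g g ):
  Op ⇒ ( E ) ⇒ ( K g ) ⇒ ( g g )
  Op ⇒ ( E ) ⇒ ( g L ) ⇒ ( g g )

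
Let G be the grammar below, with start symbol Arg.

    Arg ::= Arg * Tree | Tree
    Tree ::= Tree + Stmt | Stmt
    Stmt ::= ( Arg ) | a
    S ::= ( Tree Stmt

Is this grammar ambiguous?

(S is unreachable from Arg, so its rules don't affect L(Arg).) The grammar is stratified — Arg handles '*' (left-recursive), Tree handles '+', Stmt atoms. Each operator has a fixed associativity and precedence level, so every string has one parse.

Unambiguous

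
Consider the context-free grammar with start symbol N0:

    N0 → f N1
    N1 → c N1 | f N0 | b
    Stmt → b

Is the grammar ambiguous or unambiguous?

Only N0, N1 are reachable from N0; ignoring the rest: Each reachable nonterminal has at most one production per leading terminal, and all productions are right-linear; the derivation is determined token-by-token.

Unambiguous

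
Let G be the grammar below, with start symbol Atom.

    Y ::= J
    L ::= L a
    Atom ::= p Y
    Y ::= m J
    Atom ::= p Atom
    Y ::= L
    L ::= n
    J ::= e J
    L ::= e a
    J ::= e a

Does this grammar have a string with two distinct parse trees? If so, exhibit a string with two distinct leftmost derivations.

Witness: p e a

Derivation 1: Atom ⇒ p Y ⇒ p J ⇒ p e a
Derivation 2: Atom ⇒ p Y ⇒ p L ⇒ p e a

Two distinct leftmost derivations for the same string.

Ambiguous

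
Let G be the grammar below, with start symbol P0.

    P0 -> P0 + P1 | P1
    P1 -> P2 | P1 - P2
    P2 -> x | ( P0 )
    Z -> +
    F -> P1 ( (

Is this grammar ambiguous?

Only P0, P1, P2 are reachable from P0; ignoring the rest: P0 → P0 + P1 | P1  ;  P1 → P1 - P2 | P2  — a left-associative chain with P2 at the bottom. Each string factors uniquely by precedence.

Unambiguous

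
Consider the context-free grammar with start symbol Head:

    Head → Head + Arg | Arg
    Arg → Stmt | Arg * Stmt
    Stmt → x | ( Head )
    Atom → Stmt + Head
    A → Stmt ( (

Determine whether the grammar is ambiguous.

Only Head, Arg, Stmt are reachable from Head; ignoring the rest: The grammar is stratified — Head handles '+' (left-recursive), Arg handles '*', Stmt atoms. Each operator has a fixed associativity and precedence level, so every string has one parse.

Unambiguous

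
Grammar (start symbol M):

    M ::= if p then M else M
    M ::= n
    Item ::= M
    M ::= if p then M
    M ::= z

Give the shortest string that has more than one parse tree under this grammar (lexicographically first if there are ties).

length 1: no string has ≥2 trees
length 4: no string has ≥2 trees
length 6: no string has ≥2 trees
length 7: no string has ≥2 trees
length 9: if p then if p then n else n has 2 parse trees

Two derivations of if p then if p then n else n:
  M ⇒ if p then M else M ⇒ if p then if p then M else M ⇒ if p then if p then n else M ⇒ if p then if p then n else n
  M ⇒ if p then M ⇒ if p then if p then M else M ⇒ if p then if p then n else M ⇒ if p then if p then n else n

if p then if p then n else n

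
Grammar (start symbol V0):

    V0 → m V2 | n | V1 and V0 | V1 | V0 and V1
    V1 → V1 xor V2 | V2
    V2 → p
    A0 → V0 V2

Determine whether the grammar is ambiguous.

Ambiguous

Witness: p and p

Derivation 1: V0 ⇒ V1 and V0 ⇒ V2 and V0 ⇒ p and V0 ⇒ p and V1 ⇒ p and V2 ⇒ p and p
Derivation 2: V0 ⇒ V0 and V1 ⇒ V1 and V1 ⇒ V2 and V1 ⇒ p and V1 ⇒ p and V2 ⇒ p and p

Two distinct leftmost derivations for the same string.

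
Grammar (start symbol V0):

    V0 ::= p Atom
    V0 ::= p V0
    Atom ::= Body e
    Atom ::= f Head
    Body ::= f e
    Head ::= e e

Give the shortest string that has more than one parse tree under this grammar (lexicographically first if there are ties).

p f e e

length 4: p f e e has 2 parse trees

Two derivations of p f e e:
  V0 ⇒ p Atom ⇒ p Body e ⇒ p f e e
  V0 ⇒ p Atom ⇒ p f Head ⇒ p f e e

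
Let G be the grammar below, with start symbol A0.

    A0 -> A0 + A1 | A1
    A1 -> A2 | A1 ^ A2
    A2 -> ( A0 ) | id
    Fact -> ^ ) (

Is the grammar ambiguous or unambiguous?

Unambiguous

(Fact is unreachable from A0, so its rules don't affect L(A0).) A0 → A0 + A1 | A1  ;  A1 → A1 ^ A2 | A2  — a left-associative chain with A2 at the bottom. Each string factors uniquely by precedence.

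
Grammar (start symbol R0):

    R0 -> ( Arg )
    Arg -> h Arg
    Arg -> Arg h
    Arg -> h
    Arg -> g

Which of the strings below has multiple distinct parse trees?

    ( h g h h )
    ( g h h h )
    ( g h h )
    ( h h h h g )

( h g h h ): 3 trees
( g h h h ): 1 tree
( g h h ): 1 tree
( h h h h g ): 1 tree

( h g h h )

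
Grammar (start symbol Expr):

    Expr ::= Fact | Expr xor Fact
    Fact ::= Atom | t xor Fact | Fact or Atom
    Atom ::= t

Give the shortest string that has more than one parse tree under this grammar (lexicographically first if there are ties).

t xor t

length 1: no string has ≥2 trees
length 3: t xor t has 2 parse trees

Two derivations of t xor t:
  Expr ⇒ Fact ⇒ t xor Fact ⇒ t xor Atom ⇒ t xor t
  Expr ⇒ Expr xor Fact ⇒ Fact xor Fact ⇒ Atom xor Fact ⇒ t xor Fact ⇒ t xor Atom ⇒ t xor t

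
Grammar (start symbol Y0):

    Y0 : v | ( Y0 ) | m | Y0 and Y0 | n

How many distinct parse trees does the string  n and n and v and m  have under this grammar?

Parse trees for n and n and v and m:
  [Y0 [Y0 n] and [Y0 [Y0 n] and [Y0 [Y0 v] and [Y0 m]]]]
  [Y0 [Y0 n] and [Y0 [Y0 [Y0 n] and [Y0 v]] and [Y0 m]]]
  [Y0 [Y0 [Y0 n] and [Y0 n]] and [Y0 [Y0 v] and [Y0 m]]]
  [Y0 [Y0 [Y0 n] and [Y0 [Y0 n] and [Y0 v]]] and [Y0 m]]
  [Y0 [Y0 [Y0 [Y0 n] and [Y0 n]] and [Y0 v]] and [Y0 m]]

5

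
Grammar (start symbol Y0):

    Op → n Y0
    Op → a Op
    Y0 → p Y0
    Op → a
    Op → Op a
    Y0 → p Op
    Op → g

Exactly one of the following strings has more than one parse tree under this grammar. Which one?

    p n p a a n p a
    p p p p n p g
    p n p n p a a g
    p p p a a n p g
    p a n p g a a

p n p a a n p a: 1 tree
p p p p n p g: 1 tree
p n p n p a a g: 1 tree
p p p a a n p g: 1 tree
p a n p g a a: 6 trees

p a n p g a a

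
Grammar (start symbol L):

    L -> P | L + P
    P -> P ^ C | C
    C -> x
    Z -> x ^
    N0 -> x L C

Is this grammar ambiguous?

Unambiguous

Only L, P, C are reachable from L; ignoring the rest: This is a standard precedence ladder (L over P over C), with each level left-recursive on its own operator ('+' at L, '^' at P). That structure is LR(1), hence unambiguous.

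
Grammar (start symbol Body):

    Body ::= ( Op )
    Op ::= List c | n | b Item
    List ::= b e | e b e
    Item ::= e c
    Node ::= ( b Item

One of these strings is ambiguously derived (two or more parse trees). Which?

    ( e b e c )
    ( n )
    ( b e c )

( b e c )

( e b e c ): 1 tree
( n ): 1 tree
( b e c ): 2 trees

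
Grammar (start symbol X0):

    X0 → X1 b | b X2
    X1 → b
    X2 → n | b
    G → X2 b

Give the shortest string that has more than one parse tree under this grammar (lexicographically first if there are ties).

b b

length 2: b b has 2 parse trees

Two derivations of b b:
  X0 ⇒ X1 b ⇒ b b
  X0 ⇒ b X2 ⇒ b b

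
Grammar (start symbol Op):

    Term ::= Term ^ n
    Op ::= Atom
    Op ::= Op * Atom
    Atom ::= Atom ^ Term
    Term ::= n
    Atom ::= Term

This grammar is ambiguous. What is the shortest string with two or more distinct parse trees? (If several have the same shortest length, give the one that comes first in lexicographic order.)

length 1: no string has ≥2 trees
length 3: n ^ n has 2 parse trees

Two derivations of n ^ n:
  Op ⇒ Atom ⇒ Atom ^ Term ⇒ Term ^ Term ⇒ n ^ Term ⇒ n ^ n
  Op ⇒ Atom ⇒ Term ⇒ Term ^ n ⇒ n ^ n

n ^ n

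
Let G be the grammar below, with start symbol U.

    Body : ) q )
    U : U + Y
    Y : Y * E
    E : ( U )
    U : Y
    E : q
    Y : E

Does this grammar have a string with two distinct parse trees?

(Body is unreachable from U, so its rules don't affect L(U).) This is a standard precedence ladder (U over Y over E), with each level left-recursive on its own operator ('+' at U, '*' at Y). That structure is LR(1), hence unambiguous.

Unambiguous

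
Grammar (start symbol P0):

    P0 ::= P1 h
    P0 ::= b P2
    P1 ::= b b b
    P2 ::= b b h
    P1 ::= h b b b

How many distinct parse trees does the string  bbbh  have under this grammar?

Parse trees for bbbh:
  [P0 [P1 b b b] h]
  [P0 b [P2 b b h]]

2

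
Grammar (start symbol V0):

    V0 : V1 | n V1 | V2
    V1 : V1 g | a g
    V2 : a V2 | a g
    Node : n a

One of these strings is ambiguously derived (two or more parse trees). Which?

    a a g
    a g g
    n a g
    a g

a a g: 1 tree
a g g: 1 tree
n a g: 1 tree
a g: 2 trees

a g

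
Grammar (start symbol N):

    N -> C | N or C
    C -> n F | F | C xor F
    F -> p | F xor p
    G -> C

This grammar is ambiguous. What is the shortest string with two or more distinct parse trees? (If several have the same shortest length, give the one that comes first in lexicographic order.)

p xor p

length 1: no string has ≥2 trees
length 2: no string has ≥2 trees
length 3: p xor p has 2 parse trees

Two derivations of p xor p:
  N ⇒ C ⇒ F ⇒ F xor p ⇒ p xor p
  N ⇒ C ⇒ C xor F ⇒ F xor F ⇒ p xor F ⇒ p xor p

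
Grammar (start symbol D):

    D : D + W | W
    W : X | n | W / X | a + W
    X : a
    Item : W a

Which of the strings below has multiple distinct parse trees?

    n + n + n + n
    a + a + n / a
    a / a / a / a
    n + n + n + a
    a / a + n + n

a + a + n / a

n + n + n + n: 1 tree
a + a + n / a: 7 trees
a / a / a / a: 1 tree
n + n + n + a: 1 tree
a / a + n + n: 1 tree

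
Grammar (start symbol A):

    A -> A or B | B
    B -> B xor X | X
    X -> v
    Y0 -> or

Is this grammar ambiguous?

Only A, B, X are reachable from A; ignoring the rest: This is a standard precedence ladder (A over B over X), with each level left-recursive on its own operator ('or' at A, 'xor' at B). That structure is LR(1), hence unambiguous.

Unambiguous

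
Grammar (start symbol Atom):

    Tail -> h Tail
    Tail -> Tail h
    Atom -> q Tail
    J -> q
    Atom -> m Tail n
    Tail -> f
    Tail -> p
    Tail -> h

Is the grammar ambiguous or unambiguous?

Witness: q h h

Derivation 1: Atom ⇒ q Tail ⇒ q h Tail ⇒ q h h
Derivation 2: Atom ⇒ q Tail ⇒ q Tail h ⇒ q h h

Two distinct leftmost derivations for the same string.

Ambiguous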